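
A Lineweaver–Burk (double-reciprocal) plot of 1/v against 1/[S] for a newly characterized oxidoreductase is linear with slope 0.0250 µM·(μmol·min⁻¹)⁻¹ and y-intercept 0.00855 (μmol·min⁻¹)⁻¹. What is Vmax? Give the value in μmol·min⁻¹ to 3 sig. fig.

The y-intercept of a Lineweaver–Burk plot equals 1/Vmax, so Vmax = 1/0.00855 = 117 μmol·min⁻¹.

117 μmol·min⁻¹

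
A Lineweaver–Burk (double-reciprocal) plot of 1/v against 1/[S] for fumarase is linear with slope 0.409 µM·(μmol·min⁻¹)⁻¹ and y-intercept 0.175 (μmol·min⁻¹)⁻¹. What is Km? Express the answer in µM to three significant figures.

2.34 µM

y-intercept = 1/Vmax ⇒ Vmax = 5.71 μmol·min⁻¹; slope = Km/Vmax ⇒ Km = slope × Vmax.
Km = 0.409 × 5.71 = 2.34 µM.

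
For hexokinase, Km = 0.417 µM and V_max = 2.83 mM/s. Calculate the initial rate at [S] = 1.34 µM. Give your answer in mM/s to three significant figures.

[S]/(Km+[S]) = 1.34/1.757 = 0.7627, the fractional saturation.
v = 0.7627 × Vmax = 0.7627 × 2.83 = 2.16 mM/s.

2.16 mM/s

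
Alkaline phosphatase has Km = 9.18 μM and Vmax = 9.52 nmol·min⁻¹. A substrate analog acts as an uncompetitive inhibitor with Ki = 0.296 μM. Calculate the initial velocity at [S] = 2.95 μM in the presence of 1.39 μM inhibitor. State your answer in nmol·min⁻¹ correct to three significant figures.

With α = 1 + [I]/Ki = 1 + 1.39/0.296 = 5.696, the uncompetitive rate law is v = (Vmax/α)·[S] / (Km/α + [S]).
v = (9.52/5.696)×2.95 / (9.18/5.696 + 2.95) = 4.931/4.562 = 1.08 nmol·min⁻¹.

1.08 nmol·min⁻¹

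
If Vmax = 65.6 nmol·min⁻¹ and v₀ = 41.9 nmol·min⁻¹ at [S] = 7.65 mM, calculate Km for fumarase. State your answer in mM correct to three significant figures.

4.33 mM

v/Vmax = 41.9/65.6 = 0.6387 = [S]/(Km+[S]).
So Km + [S] = [S]/0.6387 = 11.98 mM, giving Km = 11.98 − 7.65 = 4.33 mM.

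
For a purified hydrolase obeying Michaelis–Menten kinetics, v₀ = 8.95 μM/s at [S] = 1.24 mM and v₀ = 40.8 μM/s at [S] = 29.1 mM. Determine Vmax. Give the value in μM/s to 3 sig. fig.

48.5 μM/s

In reciprocal form, 1/v = (Km/Vmax)·(1/[S]) + 1/Vmax. The two points give (1/[S], 1/v) = (0.8065, 0.1117) and (0.03436, 0.02451).
Slope = (0.1117 − 0.02451)/(0.8065 − 0.03436) = 0.1130; intercept = 0.1117 − 0.1130×0.8065 = 0.02063.
Vmax = 1/intercept = 48.5 μM/s; Km = slope × Vmax = 0.1130 × 48.5 = 5.48 mM.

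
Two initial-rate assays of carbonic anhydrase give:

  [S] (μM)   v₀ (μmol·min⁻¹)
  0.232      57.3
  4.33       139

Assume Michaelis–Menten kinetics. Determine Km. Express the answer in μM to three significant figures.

In reciprocal form, 1/v = (Km/Vmax)·(1/[S]) + 1/Vmax. The two points give (1/[S], 1/v) = (4.310, 0.01745) and (0.2309, 0.007194).
Slope = (0.01745 − 0.007194)/(4.310 − 0.2309) = 0.002515; intercept = 0.01745 − 0.002515×4.310 = 0.006614.
Vmax = 1/intercept = 151 μmol·min⁻¹; Km = slope × Vmax = 0.002515 × 151 = 0.380 μM.

0.380 μM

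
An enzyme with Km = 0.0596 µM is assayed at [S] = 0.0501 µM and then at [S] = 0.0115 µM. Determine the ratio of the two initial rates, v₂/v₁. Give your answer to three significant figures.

0.354

Since Vmax cancels, v₂/v₁ = [S]₂(Km+[S]₁) / [S]₁(Km+[S]₂).
= 0.0115×(0.0596+0.0501) / (0.0501×(0.0596+0.0115)) = 0.001262/0.003562 = 0.354.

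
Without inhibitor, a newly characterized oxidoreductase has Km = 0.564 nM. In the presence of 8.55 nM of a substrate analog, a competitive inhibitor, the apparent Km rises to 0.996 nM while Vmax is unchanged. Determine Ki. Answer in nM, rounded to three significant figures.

Competitive: Km,app = α·Km with α = 1 + [I]/Ki.
α = Km,app/Km = 0.996/0.564 = 1.766.
Ki = [I]/(α − 1) = 8.55/0.7660 = 11.2 nM.

11.2 nM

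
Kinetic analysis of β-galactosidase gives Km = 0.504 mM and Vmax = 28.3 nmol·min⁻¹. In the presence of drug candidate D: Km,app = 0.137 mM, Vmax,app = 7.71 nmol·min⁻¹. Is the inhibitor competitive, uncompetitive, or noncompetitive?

uncompetitive

Both Km and Vmax decrease by the same factor (~3.67-fold) — characteristic of uncompetitive inhibition.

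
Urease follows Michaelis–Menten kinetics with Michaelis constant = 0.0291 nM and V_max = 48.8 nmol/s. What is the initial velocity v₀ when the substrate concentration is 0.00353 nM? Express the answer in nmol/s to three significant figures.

v = Vmax·[S]/(Km + [S]) = 48.8 × 0.00353 / (0.0291 + 0.00353)
  = 0.1723 / 0.03263 = 5.28 nmol/s.

5.28 nmol/s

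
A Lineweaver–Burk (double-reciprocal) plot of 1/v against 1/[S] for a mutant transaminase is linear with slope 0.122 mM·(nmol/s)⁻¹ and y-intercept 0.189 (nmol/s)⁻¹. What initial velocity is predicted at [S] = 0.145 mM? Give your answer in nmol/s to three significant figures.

0.971 nmol/s

The y-intercept is 1/Vmax, so Vmax = 1/0.189 = 5.29 nmol/s.
The slope is Km/Vmax, so Km = 0.122 × 5.29 = 0.646 mM.
Then v = 5.29 × 0.145/(0.646 + 0.145) = 0.971 nmol/s.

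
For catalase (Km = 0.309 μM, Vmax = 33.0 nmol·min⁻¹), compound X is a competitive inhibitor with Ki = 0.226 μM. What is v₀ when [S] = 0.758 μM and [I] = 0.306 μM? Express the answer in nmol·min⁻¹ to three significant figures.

16.8 nmol·min⁻¹

With α = 1 + [I]/Ki = 1 + 0.306/0.226 = 2.354, the competitive rate law is v = Vmax[S] / (αKm + [S]).
v = 33.0×0.758 / (2.354×0.309 + 0.758) = 25.01/1.485 = 16.8 nmol·min⁻¹.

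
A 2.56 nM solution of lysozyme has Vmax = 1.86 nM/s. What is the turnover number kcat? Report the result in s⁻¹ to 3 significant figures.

0.727 s⁻¹

kcat = Vmax/[E]total = 1.86 nM/s / 2.56 nM = 0.727 s⁻¹.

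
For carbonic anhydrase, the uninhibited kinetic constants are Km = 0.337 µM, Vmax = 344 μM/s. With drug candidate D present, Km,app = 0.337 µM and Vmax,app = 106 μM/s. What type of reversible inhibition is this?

Vmax decreases (344 → 106 μM/s) while Km is unchanged — pure noncompetitive inhibition.

noncompetitive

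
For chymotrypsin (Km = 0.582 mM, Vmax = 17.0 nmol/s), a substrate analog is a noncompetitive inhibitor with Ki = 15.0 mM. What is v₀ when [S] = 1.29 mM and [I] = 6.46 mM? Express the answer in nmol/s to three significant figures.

α = 1 + [I]/Ki = 1 + 6.46/15.0 = 1.431.
For a noncompetitive inhibitor, Vmax is reduced to Vmax/α while Km is unchanged: Km,app = 0.582 mM, Vmax,app = 11.9 nmol/s.
v = Vmax,app·[S]/(Km,app + [S]) = 11.9 × 1.29/(0.582 + 1.29) = 8.19 nmol/s.

8.19 nmol/s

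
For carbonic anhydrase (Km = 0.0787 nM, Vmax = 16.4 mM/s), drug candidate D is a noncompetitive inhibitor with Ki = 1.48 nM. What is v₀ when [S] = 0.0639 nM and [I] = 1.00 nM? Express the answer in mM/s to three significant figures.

With α = 1 + [I]/Ki = 1 + 1.00/1.48 = 1.676, the noncompetitive rate law is v = (Vmax/α)·[S] / (Km + [S]).
v = (16.4/1.676)×0.0639 / (0.0787 + 0.0639) = 0.6254/0.1426 = 4.39 mM/s.

4.39 mM/s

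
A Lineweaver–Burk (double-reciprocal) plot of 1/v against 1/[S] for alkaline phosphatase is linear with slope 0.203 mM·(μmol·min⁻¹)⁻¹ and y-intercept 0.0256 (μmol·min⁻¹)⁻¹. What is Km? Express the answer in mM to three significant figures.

y-intercept = 1/Vmax ⇒ Vmax = 39.1 μmol·min⁻¹; slope = Km/Vmax ⇒ Km = slope × Vmax.
Km = 0.203 × 39.1 = 7.93 mM.

7.93 mM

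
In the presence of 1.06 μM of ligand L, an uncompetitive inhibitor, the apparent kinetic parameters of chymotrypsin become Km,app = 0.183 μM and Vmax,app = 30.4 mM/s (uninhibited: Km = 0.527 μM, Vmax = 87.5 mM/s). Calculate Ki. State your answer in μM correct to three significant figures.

0.564 μM

Uncompetitive: Vmax,app = Vmax/α (and Km,app = Km/α) with α = 1 + [I]/Ki.
α = Vmax/Vmax,app = 87.5/30.4 = 2.878.
Ki = [I]/(α − 1) = 1.06/1.878 = 0.564 μM.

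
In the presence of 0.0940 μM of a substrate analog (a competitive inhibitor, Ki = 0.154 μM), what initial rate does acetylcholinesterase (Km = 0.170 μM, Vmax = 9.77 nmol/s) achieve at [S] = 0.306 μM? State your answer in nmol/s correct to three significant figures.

5.16 nmol/s

α = 1 + [I]/Ki = 1 + 0.0940/0.154 = 1.610.
For a competitive inhibitor, Vmax is unchanged and the apparent Km becomes α·Km: Km,app = 0.274 μM, Vmax,app = 9.77 nmol/s.
v = Vmax,app·[S]/(Km,app + [S]) = 9.77 × 0.306/(0.274 + 0.306) = 5.16 nmol/s.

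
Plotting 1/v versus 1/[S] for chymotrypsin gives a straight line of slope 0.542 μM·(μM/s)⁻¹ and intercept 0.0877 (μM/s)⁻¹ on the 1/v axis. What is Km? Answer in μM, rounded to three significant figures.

6.18 μM

y-intercept = 1/Vmax ⇒ Vmax = 11.4 μM/s; slope = Km/Vmax ⇒ Km = slope × Vmax.
Km = 0.542 × 11.4 = 6.18 μM.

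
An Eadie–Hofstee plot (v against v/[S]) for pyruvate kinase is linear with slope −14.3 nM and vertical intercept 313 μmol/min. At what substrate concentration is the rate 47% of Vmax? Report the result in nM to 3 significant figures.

12.7 nM

The Eadie–Hofstee slope gives Km = 14.3 nM (slope = −Km).
v/Vmax = [S]/(Km+[S]) = 0.47 ⇒ [S] = Km·0.47/(1−0.47) = 14.3 × 0.8868 = 12.7 nM.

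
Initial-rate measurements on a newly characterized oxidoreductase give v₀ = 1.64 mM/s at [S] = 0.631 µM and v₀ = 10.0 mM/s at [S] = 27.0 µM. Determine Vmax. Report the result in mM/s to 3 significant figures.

In reciprocal form, 1/v = (Km/Vmax)·(1/[S]) + 1/Vmax. The two points give (1/[S], 1/v) = (1.585, 0.6098) and (0.03704, 0.1000).
Slope = (0.6098 − 0.1000)/(1.585 − 0.03704) = 0.3294; intercept = 0.6098 − 0.3294×1.585 = 0.08780.
Vmax = 1/intercept = 11.4 mM/s; Km = slope × Vmax = 0.3294 × 11.4 = 3.75 µM.

11.4 mM/s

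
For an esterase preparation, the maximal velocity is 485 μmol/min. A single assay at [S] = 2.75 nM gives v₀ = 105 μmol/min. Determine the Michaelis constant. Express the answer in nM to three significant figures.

From v = Vmax[S]/(Km+[S]), Km = [S](Vmax − v)/v.
Km = 2.75 × (485 − 105) / 105 = 1045/105 = 9.95 nM.

9.95 nM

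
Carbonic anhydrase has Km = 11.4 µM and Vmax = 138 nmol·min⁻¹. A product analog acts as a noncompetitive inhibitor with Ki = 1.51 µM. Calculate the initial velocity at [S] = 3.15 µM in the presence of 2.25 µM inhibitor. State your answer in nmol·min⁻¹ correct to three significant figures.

12.0 nmol·min⁻¹

α = 1 + [I]/Ki = 1 + 2.25/1.51 = 2.490.
For a noncompetitive inhibitor, Vmax is reduced to Vmax/α while Km is unchanged: Km,app = 11.4 µM, Vmax,app = 55.4 nmol·min⁻¹.
v = Vmax,app·[S]/(Km,app + [S]) = 55.4 × 3.15/(11.4 + 3.15) = 12.0 nmol·min⁻¹.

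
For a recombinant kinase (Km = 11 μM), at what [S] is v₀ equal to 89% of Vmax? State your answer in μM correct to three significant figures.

89.0 μM

v/Vmax = [S]/(Km+[S]) = 0.89, so [S] = Km·0.89/(1 − 0.89) = 11 × 8.091.
[S] = 89.0 μM.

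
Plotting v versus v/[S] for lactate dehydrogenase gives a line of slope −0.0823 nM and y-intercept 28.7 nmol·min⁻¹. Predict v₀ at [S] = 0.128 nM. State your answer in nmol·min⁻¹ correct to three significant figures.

17.5 nmol·min⁻¹

In the Eadie–Hofstee form v = Vmax − Km·(v/[S]), the slope is −Km and the intercept is Vmax, so Km = 0.0823 nM and Vmax = 28.7 nmol·min⁻¹.
v = 28.7 × 0.128/(0.0823 + 0.128) = 17.5 nmol·min⁻¹.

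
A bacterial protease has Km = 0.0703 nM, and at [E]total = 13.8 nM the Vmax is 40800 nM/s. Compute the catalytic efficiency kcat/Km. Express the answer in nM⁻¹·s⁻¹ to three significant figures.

42100 nM⁻¹·s⁻¹

kcat = Vmax/[E]total = 40800/13.8 = 2960 s⁻¹.
kcat/Km = 2960/0.0703 = 42100 nM⁻¹·s⁻¹.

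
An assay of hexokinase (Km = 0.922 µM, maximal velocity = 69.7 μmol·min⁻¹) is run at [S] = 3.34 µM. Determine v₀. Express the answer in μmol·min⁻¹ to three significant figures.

54.6 μmol·min⁻¹

[S]/(Km+[S]) = 3.34/4.262 = 0.7837, the fractional saturation.
v = 0.7837 × Vmax = 0.7837 × 69.7 = 54.6 μmol·min⁻¹.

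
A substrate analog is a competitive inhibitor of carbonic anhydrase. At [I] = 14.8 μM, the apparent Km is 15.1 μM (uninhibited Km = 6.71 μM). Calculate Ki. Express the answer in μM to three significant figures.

Competitive: Km,app = α·Km with α = 1 + [I]/Ki.
α = Km,app/Km = 15.1/6.71 = 2.250.
Since α = 1 + [I]/Ki, [I]/Ki = 2.250 − 1 = 1.250 and Ki = 14.8/1.250 = 11.8 μM.

11.8 μM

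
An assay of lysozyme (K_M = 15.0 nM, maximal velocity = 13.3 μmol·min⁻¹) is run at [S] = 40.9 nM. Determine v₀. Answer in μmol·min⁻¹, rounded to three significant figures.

9.73 μmol·min⁻¹

v = Vmax·[S]/(Km + [S]) = 13.3 × 40.9 / (15.0 + 40.9)
  = 544.0 / 55.90 = 9.73 μmol·min⁻¹.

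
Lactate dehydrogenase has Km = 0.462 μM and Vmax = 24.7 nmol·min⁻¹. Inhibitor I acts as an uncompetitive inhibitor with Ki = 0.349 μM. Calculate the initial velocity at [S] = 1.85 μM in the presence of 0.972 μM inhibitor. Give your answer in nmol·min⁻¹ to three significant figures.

6.12 nmol·min⁻¹

With α = 1 + [I]/Ki = 1 + 0.972/0.349 = 3.785, the uncompetitive rate law is v = (Vmax/α)·[S] / (Km/α + [S]).
v = (24.7/3.785)×1.85 / (0.462/3.785 + 1.85) = 12.07/1.972 = 6.12 nmol·min⁻¹.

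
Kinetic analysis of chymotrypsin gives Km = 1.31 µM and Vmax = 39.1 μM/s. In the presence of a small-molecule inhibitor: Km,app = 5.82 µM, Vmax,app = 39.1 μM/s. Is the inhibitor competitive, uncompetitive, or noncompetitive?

Km increases (1.31 → 5.82 µM) while Vmax is unchanged — the hallmark of competitive inhibition.

competitive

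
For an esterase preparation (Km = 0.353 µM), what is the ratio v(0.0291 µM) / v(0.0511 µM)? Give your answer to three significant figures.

Since Vmax cancels, v₂/v₁ = [S]₂(Km+[S]₁) / [S]₁(Km+[S]₂).
= 0.0291×(0.353+0.0511) / (0.0511×(0.353+0.0291)) = 0.01176/0.01953 = 0.602.

0.602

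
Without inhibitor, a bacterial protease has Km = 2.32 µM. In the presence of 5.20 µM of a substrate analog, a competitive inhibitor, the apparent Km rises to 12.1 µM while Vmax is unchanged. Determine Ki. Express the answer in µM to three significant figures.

1.23 µM

Competitive: Km,app = α·Km with α = 1 + [I]/Ki.
α = Km,app/Km = 12.1/2.32 = 5.216.
Since α = 1 + [I]/Ki, [I]/Ki = 5.216 − 1 = 4.216 and Ki = 5.20/4.216 = 1.23 µM.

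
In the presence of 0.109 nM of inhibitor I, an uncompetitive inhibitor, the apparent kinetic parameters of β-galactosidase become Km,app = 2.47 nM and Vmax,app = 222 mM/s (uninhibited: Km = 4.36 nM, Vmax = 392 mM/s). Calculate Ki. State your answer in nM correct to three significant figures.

Uncompetitive: Vmax,app = Vmax/α (and Km,app = Km/α) with α = 1 + [I]/Ki.
α = Vmax/Vmax,app = 392/222 = 1.766.
Since α = 1 + [I]/Ki, [I]/Ki = 1.766 − 1 = 0.7658 and Ki = 0.109/0.7658 = 0.142 nM.

0.142 nM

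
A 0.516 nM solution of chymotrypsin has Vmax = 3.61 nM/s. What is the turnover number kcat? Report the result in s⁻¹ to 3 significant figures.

kcat = Vmax/[E]total = 3.61 nM/s / 0.516 nM = 7.00 s⁻¹.

7.00 s⁻¹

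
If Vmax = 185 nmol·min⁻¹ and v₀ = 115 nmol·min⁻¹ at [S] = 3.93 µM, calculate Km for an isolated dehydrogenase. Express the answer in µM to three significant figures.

From v = Vmax[S]/(Km+[S]), Km = [S](Vmax − v)/v.
Km = 3.93 × (185 − 115) / 115 = 275.1/115 = 2.39 µM.

2.39 µM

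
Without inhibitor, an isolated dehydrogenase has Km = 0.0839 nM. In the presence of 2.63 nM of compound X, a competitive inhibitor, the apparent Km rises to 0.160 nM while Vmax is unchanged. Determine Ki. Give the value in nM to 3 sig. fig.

Competitive: Km,app = α·Km with α = 1 + [I]/Ki.
α = Km,app/Km = 0.160/0.0839 = 1.907.
Since α = 1 + [I]/Ki, [I]/Ki = 1.907 − 1 = 0.9070 and Ki = 2.63/0.9070 = 2.90 nM.

2.90 nM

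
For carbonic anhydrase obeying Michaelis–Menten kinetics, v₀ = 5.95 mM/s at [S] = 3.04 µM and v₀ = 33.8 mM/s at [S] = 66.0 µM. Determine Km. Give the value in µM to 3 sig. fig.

In reciprocal form, 1/v = (Km/Vmax)·(1/[S]) + 1/Vmax. The two points give (1/[S], 1/v) = (0.3289, 0.1681) and (0.01515, 0.02959).
Slope = (0.1681 − 0.02959)/(0.3289 − 0.01515) = 0.4413; intercept = 0.1681 − 0.4413×0.3289 = 0.02290.
Vmax = 1/intercept = 43.7 mM/s; Km = slope × Vmax = 0.4413 × 43.7 = 19.3 µM.

19.3 µM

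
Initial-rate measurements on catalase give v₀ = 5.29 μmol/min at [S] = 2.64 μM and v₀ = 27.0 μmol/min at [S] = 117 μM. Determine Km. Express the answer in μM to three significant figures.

12.2 μM

From v = Vmax[S]/(Km+[S]), each point gives Vmax = v(Km+[S])/[S].
Equating: 5.29(Km+2.64)/2.64 = 27.0(Km+117)/117.
2.004·Km + 5.29 = 0.2308·Km + 27.0, so (2.004 − 0.2308)·Km = 27.0 − 5.29.
Km = 21.71/1.773 = 12.2 μM; then Vmax = 5.29(12.2+2.64)/2.64 = 29.8 μmol/min.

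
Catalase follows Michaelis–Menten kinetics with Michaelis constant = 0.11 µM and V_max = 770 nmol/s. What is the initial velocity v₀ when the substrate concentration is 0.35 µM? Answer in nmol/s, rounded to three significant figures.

v = Vmax·[S]/(Km + [S]) = 770 × 0.35 / (0.11 + 0.35)
  = 269.5 / 0.4600 = 586 nmol/s.

586 nmol/s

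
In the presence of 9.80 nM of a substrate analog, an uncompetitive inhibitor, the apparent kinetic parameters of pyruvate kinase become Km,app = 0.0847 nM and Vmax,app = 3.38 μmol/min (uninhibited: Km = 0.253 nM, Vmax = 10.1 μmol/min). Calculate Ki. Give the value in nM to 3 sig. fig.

Uncompetitive: Vmax,app = Vmax/α (and Km,app = Km/α) with α = 1 + [I]/Ki.
α = Vmax/Vmax,app = 10.1/3.38 = 2.988.
Since α = 1 + [I]/Ki, [I]/Ki = 2.988 − 1 = 1.988 and Ki = 9.80/1.988 = 4.93 nM.

4.93 nM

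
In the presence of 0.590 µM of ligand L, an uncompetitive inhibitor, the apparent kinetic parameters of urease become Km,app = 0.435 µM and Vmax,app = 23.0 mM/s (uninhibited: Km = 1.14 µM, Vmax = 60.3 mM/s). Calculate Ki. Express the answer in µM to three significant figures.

Uncompetitive: Vmax,app = Vmax/α (and Km,app = Km/α) with α = 1 + [I]/Ki.
α = Vmax/Vmax,app = 60.3/23.0 = 2.622.
Ki = [I]/(α − 1) = 0.590/1.622 = 0.364 µM.

0.364 µM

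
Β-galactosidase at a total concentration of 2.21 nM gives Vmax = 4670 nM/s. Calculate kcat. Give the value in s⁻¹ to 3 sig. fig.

2110 s⁻¹

kcat = Vmax/[E]total = 4670 nM/s / 2.21 nM = 2110 s⁻¹.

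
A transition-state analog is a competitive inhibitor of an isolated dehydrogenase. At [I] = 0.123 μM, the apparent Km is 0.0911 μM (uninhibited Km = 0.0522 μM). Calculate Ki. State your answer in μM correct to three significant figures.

Competitive: Km,app = α·Km with α = 1 + [I]/Ki.
α = Km,app/Km = 0.0911/0.0522 = 1.745.
Ki = [I]/(α − 1) = 0.123/0.7452 = 0.165 μM.

0.165 μM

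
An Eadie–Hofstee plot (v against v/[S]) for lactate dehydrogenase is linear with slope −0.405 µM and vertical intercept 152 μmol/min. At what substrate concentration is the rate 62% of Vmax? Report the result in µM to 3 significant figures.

The Eadie–Hofstee slope gives Km = 0.405 µM (slope = −Km).
v/Vmax = [S]/(Km+[S]) = 0.62 ⇒ [S] = Km·0.62/(1−0.62) = 0.405 × 1.632 = 0.661 µM.

0.661 µM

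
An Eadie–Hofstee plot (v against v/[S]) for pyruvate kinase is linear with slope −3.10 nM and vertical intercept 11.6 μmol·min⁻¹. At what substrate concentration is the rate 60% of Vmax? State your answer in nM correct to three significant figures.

4.65 nM

The Eadie–Hofstee slope gives Km = 3.10 nM (slope = −Km).
v/Vmax = [S]/(Km+[S]) = 0.6 ⇒ [S] = Km·0.6/(1−0.6) = 3.10 × 1.500 = 4.65 nM.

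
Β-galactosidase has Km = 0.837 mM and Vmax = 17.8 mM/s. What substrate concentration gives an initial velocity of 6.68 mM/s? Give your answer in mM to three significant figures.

The required fractional saturation is v/Vmax = 6.68/17.8 = 0.3753.
Then [S]/(Km+[S]) = 0.3753 ⇒ [S] = 0.837 × 0.3753/(1 − 0.3753) = 0.503 mM.

0.503 mM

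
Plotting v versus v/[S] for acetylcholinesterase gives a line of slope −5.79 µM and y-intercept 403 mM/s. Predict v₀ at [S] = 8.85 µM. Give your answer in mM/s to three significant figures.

In the Eadie–Hofstee form v = Vmax − Km·(v/[S]), the slope is −Km and the intercept is Vmax, so Km = 5.79 µM and Vmax = 403 mM/s.
v = 403 × 8.85/(5.79 + 8.85) = 244 mM/s.

244 mM/s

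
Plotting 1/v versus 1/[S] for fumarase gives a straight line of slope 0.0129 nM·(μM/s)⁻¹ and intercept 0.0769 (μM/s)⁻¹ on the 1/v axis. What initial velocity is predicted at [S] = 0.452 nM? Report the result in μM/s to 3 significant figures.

9.48 μM/s

The y-intercept is 1/Vmax, so Vmax = 1/0.0769 = 13.0 μM/s.
The slope is Km/Vmax, so Km = 0.0129 × 13.0 = 0.168 nM.
Then v = 13.0 × 0.452/(0.168 + 0.452) = 9.48 μM/s.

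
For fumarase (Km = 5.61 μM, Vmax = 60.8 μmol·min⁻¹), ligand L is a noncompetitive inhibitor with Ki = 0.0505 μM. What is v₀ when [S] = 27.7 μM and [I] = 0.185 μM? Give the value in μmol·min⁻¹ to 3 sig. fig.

10.8 μmol·min⁻¹

With α = 1 + [I]/Ki = 1 + 0.185/0.0505 = 4.663, the noncompetitive rate law is v = (Vmax/α)·[S] / (Km + [S]).
v = (60.8/4.663)×27.7 / (5.61 + 27.7) = 361.1/33.31 = 10.8 μmol·min⁻¹.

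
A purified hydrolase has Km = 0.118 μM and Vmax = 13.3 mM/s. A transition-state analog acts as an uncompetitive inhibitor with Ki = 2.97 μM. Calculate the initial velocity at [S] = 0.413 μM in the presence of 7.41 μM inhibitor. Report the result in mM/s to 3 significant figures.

α = 1 + [I]/Ki = 1 + 7.41/2.97 = 3.495.
For an uncompetitive inhibitor, both parameters are divided by α, giving Vmax/α and Km/α: Km,app = 0.0338 μM, Vmax,app = 3.81 mM/s.
v = Vmax,app·[S]/(Km,app + [S]) = 3.81 × 0.413/(0.0338 + 0.413) = 3.52 mM/s.

3.52 mM/s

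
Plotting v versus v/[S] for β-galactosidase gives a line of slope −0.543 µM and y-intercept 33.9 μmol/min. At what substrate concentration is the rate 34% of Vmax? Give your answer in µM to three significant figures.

The Eadie–Hofstee slope gives Km = 0.543 µM (slope = −Km).
v/Vmax = [S]/(Km+[S]) = 0.34 ⇒ [S] = Km·0.34/(1−0.34) = 0.543 × 0.5152 = 0.280 µM.

0.280 µM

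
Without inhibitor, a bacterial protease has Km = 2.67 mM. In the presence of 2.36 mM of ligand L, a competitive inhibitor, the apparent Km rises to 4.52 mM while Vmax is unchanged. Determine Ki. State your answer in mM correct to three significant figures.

3.41 mM

Competitive: Km,app = α·Km with α = 1 + [I]/Ki.
α = Km,app/Km = 4.52/2.67 = 1.693.
Ki = [I]/(α − 1) = 2.36/0.6929 = 3.41 mM.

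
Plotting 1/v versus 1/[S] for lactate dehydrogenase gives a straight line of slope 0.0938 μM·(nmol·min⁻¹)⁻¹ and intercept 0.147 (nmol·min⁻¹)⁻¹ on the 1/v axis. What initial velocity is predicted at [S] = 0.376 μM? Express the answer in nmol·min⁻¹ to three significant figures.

2.52 nmol·min⁻¹

The y-intercept is 1/Vmax, so Vmax = 1/0.147 = 6.80 nmol·min⁻¹.
The slope is Km/Vmax, so Km = 0.0938 × 6.80 = 0.638 μM.
Then v = 6.80 × 0.376/(0.638 + 0.376) = 2.52 nmol·min⁻¹.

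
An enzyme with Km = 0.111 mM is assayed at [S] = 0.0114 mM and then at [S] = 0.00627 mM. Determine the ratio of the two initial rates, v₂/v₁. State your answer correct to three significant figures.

Since Vmax cancels, v₂/v₁ = [S]₂(Km+[S]₁) / [S]₁(Km+[S]₂).
= 0.00627×(0.111+0.0114) / (0.0114×(0.111+0.00627)) = 0.0007674/0.001337 = 0.574.

0.574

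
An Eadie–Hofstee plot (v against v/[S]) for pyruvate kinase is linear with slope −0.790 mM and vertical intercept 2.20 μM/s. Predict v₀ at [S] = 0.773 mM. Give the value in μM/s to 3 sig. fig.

1.09 μM/s

In the Eadie–Hofstee form v = Vmax − Km·(v/[S]), the slope is −Km and the intercept is Vmax, so Km = 0.790 mM and Vmax = 2.20 μM/s.
v = 2.20 × 0.773/(0.790 + 0.773) = 1.09 μM/s.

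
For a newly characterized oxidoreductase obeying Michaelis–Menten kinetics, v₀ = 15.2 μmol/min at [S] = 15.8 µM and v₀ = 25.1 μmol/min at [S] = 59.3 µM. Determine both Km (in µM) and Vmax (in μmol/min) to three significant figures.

Km = 18.4 µM; Vmax = 32.9 μmol/min

In reciprocal form, 1/v = (Km/Vmax)·(1/[S]) + 1/Vmax. The two points give (1/[S], 1/v) = (0.06329, 0.06579) and (0.01686, 0.03984).
Slope = (0.06579 − 0.03984)/(0.06329 − 0.01686) = 0.5589; intercept = 0.06579 − 0.5589×0.06329 = 0.03042.
Vmax = 1/intercept = 32.9 μmol/min; Km = slope × Vmax = 0.5589 × 32.9 = 18.4 µM.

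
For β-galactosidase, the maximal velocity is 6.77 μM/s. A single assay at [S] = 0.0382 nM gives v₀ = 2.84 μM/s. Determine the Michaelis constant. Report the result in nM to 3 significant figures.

From v = Vmax[S]/(Km+[S]), Km = [S](Vmax − v)/v.
Km = 0.0382 × (6.77 − 2.84) / 2.84 = 0.1501/2.84 = 0.0529 nM.

0.0529 nM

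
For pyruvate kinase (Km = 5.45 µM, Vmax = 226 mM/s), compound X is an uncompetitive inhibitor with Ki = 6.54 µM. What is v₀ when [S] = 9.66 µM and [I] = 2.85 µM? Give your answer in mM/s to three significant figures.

113 mM/s

α = 1 + [I]/Ki = 1 + 2.85/6.54 = 1.436.
For an uncompetitive inhibitor, both parameters are divided by α, giving Vmax/α and Km/α: Km,app = 3.80 µM, Vmax,app = 157 mM/s.
v = Vmax,app·[S]/(Km,app + [S]) = 157 × 9.66/(3.80 + 9.66) = 113 mM/s.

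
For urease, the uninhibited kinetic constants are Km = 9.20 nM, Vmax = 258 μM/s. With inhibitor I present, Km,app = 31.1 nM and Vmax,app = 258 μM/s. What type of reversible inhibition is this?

Km increases (9.20 → 31.1 nM) while Vmax is unchanged — the hallmark of competitive inhibition.

competitive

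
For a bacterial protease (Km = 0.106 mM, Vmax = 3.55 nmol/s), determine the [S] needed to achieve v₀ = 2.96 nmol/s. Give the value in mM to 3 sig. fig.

0.532 mM

Rearranging v = Vmax[S]/(Km+[S]) gives [S] = Km·v/(Vmax − v).
[S] = 0.106 × 2.96 / (3.55 − 2.96) = 0.3138/0.5900 = 0.532 mM.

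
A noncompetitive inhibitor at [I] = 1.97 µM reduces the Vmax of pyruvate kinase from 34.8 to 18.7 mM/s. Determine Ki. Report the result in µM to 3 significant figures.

Noncompetitive: Vmax,app = Vmax/α with α = 1 + [I]/Ki.
α = Vmax/Vmax,app = 34.8/18.7 = 1.861.
Ki = [I]/(α − 1) = 1.97/0.8610 = 2.29 µM.

2.29 µM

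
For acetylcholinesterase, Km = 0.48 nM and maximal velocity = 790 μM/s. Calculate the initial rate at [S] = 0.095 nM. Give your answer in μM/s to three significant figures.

v = Vmax·[S]/(Km + [S]) = 790 × 0.095 / (0.48 + 0.095)
  = 75.05 / 0.5750 = 131 μM/s.

131 μM/s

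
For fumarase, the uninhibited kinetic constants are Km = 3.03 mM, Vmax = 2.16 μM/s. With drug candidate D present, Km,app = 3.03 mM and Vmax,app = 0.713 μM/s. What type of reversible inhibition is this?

Vmax decreases (2.16 → 0.713 μM/s) while Km is unchanged — pure noncompetitive inhibition.

noncompetitive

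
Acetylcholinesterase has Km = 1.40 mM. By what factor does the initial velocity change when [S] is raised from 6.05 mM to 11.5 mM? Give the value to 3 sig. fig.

The fractional saturations are [S]/(Km+[S]) = 6.05/7.450 = 0.8121 and 11.5/12.90 = 0.8915.
v₂/v₁ is just their ratio: 0.8915/0.8121 = 1.10.

1.10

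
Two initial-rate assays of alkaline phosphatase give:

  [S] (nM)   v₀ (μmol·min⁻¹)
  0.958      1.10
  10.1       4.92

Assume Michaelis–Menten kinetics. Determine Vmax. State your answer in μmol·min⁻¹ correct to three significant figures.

In reciprocal form, 1/v = (Km/Vmax)·(1/[S]) + 1/Vmax. The two points give (1/[S], 1/v) = (1.044, 0.9091) and (0.09901, 0.2033).
Slope = (0.9091 − 0.2033)/(1.044 − 0.09901) = 0.7471; intercept = 0.9091 − 0.7471×1.044 = 0.1293.
Vmax = 1/intercept = 7.73 μmol·min⁻¹; Km = slope × Vmax = 0.7471 × 7.73 = 5.78 nM.

7.73 μmol·min⁻¹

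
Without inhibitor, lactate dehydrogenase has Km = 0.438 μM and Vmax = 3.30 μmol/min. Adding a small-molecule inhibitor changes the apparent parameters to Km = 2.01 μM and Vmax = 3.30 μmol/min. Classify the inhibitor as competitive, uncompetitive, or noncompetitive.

competitive

Km increases (0.438 → 2.01 μM) while Vmax is unchanged — the hallmark of competitive inhibition.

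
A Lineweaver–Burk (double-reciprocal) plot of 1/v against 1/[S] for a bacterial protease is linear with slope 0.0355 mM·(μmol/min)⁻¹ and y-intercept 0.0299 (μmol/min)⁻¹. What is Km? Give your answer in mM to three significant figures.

1.19 mM

y-intercept = 1/Vmax ⇒ Vmax = 33.4 μmol/min; slope = Km/Vmax ⇒ Km = slope × Vmax.
Km = 0.0355 × 33.4 = 1.19 mM.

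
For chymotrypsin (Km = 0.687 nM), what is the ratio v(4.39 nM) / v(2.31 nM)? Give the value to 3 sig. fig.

1.12

Since Vmax cancels, v₂/v₁ = [S]₂(Km+[S]₁) / [S]₁(Km+[S]₂).
= 4.39×(0.687+2.31) / (2.31×(0.687+4.39)) = 13.16/11.73 = 1.12.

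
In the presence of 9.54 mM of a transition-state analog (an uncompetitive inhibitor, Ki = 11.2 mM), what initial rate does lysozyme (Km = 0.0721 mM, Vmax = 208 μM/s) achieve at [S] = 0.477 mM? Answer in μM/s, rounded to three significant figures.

104 μM/s

α = 1 + [I]/Ki = 1 + 9.54/11.2 = 1.852.
For an uncompetitive inhibitor, both parameters are divided by α, giving Vmax/α and Km/α: Km,app = 0.0389 mM, Vmax,app = 112 μM/s.
v = Vmax,app·[S]/(Km,app + [S]) = 112 × 0.477/(0.0389 + 0.477) = 104 μM/s.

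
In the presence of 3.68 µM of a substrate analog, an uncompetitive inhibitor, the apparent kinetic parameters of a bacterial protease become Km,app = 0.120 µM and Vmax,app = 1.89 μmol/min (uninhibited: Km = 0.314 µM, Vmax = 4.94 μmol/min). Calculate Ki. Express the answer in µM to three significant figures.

Uncompetitive: Vmax,app = Vmax/α (and Km,app = Km/α) with α = 1 + [I]/Ki.
α = Vmax/Vmax,app = 4.94/1.89 = 2.614.
Ki = [I]/(α − 1) = 3.68/1.614 = 2.28 µM.

2.28 µM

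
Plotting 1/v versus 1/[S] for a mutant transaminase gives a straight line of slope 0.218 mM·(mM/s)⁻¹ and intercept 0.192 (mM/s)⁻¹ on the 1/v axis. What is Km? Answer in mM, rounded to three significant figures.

1.14 mM

y-intercept = 1/Vmax ⇒ Vmax = 5.21 mM/s; slope = Km/Vmax ⇒ Km = slope × Vmax.
Km = 0.218 × 5.21 = 1.14 mM.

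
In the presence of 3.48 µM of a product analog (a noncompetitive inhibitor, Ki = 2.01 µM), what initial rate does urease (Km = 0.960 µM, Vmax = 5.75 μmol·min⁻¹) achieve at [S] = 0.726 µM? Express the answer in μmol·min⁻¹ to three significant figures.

α = 1 + [I]/Ki = 1 + 3.48/2.01 = 2.731.
For a noncompetitive inhibitor, Vmax is reduced to Vmax/α while Km is unchanged: Km,app = 0.960 µM, Vmax,app = 2.11 μmol·min⁻¹.
v = Vmax,app·[S]/(Km,app + [S]) = 2.11 × 0.726/(0.960 + 0.726) = 0.907 μmol·min⁻¹.

0.907 μmol·min⁻¹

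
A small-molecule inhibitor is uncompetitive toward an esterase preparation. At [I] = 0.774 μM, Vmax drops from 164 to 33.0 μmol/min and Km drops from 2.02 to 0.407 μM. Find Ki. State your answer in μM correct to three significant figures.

0.195 μM

Uncompetitive: Vmax,app = Vmax/α (and Km,app = Km/α) with α = 1 + [I]/Ki.
α = Vmax/Vmax,app = 164/33.0 = 4.970.
Ki = [I]/(α − 1) = 0.774/3.970 = 0.195 μM.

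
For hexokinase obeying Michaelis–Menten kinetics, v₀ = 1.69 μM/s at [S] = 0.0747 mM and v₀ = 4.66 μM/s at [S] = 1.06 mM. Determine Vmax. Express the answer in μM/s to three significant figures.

From v = Vmax[S]/(Km+[S]), each point gives Vmax = v(Km+[S])/[S].
Equating: 1.69(Km+0.0747)/0.0747 = 4.66(Km+1.06)/1.06.
22.62·Km + 1.69 = 4.396·Km + 4.66, so (22.62 − 4.396)·Km = 4.66 − 1.69.
Km = 2.970/18.23 = 0.163 mM; then Vmax = 1.69(0.163+0.0747)/0.0747 = 5.38 μM/s.

5.38 μM/s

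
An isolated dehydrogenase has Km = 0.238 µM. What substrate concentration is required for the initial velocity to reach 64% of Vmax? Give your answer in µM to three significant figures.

0.423 µM

v/Vmax = [S]/(Km+[S]) = 0.64, so [S] = Km·0.64/(1 − 0.64) = 0.238 × 1.778.
[S] = 0.423 µM.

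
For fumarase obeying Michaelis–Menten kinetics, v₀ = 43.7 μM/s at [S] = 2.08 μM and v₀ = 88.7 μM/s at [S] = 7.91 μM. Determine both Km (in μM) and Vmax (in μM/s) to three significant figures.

Km = 4.59 μM; Vmax = 140 μM/s

In reciprocal form, 1/v = (Km/Vmax)·(1/[S]) + 1/Vmax. The two points give (1/[S], 1/v) = (0.4808, 0.02288) and (0.1264, 0.01127).
Slope = (0.02288 − 0.01127)/(0.4808 − 0.1264) = 0.03276; intercept = 0.02288 − 0.03276×0.4808 = 0.007132.
Vmax = 1/intercept = 140 μM/s; Km = slope × Vmax = 0.03276 × 140 = 4.59 μM.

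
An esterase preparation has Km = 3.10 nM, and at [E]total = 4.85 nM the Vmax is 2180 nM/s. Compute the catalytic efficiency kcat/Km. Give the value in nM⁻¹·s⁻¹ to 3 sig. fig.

kcat = Vmax/[E]total = 2180/4.85 = 449 s⁻¹.
kcat/Km = 449/3.10 = 145 nM⁻¹·s⁻¹.

145 nM⁻¹·s⁻¹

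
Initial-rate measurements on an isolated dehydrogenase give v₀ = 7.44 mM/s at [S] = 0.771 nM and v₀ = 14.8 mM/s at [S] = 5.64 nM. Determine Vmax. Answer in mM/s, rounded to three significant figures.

In reciprocal form, 1/v = (Km/Vmax)·(1/[S]) + 1/Vmax. The two points give (1/[S], 1/v) = (1.297, 0.1344) and (0.1773, 0.06757).
Slope = (0.1344 − 0.06757)/(1.297 − 0.1773) = 0.05969; intercept = 0.1344 − 0.05969×1.297 = 0.05698.
Vmax = 1/intercept = 17.5 mM/s; Km = slope × Vmax = 0.05969 × 17.5 = 1.05 nM.

17.5 mM/s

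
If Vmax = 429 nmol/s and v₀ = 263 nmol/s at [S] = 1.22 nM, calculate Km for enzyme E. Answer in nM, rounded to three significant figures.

0.770 nM

v/Vmax = 263/429 = 0.6131 = [S]/(Km+[S]).
So Km + [S] = [S]/0.6131 = 1.990 nM, giving Km = 1.990 − 1.22 = 0.770 nM.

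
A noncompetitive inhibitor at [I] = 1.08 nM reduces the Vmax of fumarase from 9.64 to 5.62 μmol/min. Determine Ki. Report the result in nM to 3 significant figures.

Noncompetitive: Vmax,app = Vmax/α with α = 1 + [I]/Ki.
α = Vmax/Vmax,app = 9.64/5.62 = 1.715.
Since α = 1 + [I]/Ki, [I]/Ki = 1.715 − 1 = 0.7153 and Ki = 1.08/0.7153 = 1.51 nM.

1.51 nM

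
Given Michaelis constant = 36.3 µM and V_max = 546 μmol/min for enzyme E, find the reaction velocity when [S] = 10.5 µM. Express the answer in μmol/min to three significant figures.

123 μmol/min

[S]/(Km+[S]) = 10.5/46.80 = 0.2244, the fractional saturation.
v = 0.2244 × Vmax = 0.2244 × 546 = 123 μmol/min.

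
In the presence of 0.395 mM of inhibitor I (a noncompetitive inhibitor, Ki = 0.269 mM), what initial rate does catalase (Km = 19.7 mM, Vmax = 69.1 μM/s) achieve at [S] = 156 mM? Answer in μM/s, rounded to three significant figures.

24.9 μM/s

α = 1 + [I]/Ki = 1 + 0.395/0.269 = 2.468.
For a noncompetitive inhibitor, Vmax is reduced to Vmax/α while Km is unchanged: Km,app = 19.7 mM, Vmax,app = 28.0 μM/s.
v = Vmax,app·[S]/(Km,app + [S]) = 28.0 × 156/(19.7 + 156) = 24.9 μM/s.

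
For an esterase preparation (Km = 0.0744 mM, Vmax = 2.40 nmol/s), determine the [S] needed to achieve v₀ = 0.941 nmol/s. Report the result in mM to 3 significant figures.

Rearranging v = Vmax[S]/(Km+[S]) gives [S] = Km·v/(Vmax − v).
[S] = 0.0744 × 0.941 / (2.40 − 0.941) = 0.07001/1.459 = 0.0480 mM.

0.0480 mM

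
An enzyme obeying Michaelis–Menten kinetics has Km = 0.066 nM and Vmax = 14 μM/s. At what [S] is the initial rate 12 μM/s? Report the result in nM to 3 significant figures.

0.396 nM

The required fractional saturation is v/Vmax = 12/14 = 0.8571.
Then [S]/(Km+[S]) = 0.8571 ⇒ [S] = 0.066 × 0.8571/(1 − 0.8571) = 0.396 nM.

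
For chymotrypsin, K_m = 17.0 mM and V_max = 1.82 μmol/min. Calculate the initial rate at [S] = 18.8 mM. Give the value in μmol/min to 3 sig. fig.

0.956 μmol/min

v = Vmax·[S]/(Km + [S]) = 1.82 × 18.8 / (17.0 + 18.8)
  = 34.22 / 35.80 = 0.956 μmol/min.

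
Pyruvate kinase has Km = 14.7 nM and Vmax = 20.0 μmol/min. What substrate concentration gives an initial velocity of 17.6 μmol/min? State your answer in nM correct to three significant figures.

108 nM

The required fractional saturation is v/Vmax = 17.6/20.0 = 0.8800.
Then [S]/(Km+[S]) = 0.8800 ⇒ [S] = 14.7 × 0.8800/(1 − 0.8800) = 108 nM.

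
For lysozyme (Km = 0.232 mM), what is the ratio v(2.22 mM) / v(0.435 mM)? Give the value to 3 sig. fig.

Since Vmax cancels, v₂/v₁ = [S]₂(Km+[S]₁) / [S]₁(Km+[S]₂).
= 2.22×(0.232+0.435) / (0.435×(0.232+2.22)) = 1.481/1.067 = 1.39.

1.39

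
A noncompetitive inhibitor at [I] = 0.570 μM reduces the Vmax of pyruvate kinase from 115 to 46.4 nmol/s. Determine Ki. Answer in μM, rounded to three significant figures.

Noncompetitive: Vmax,app = Vmax/α with α = 1 + [I]/Ki.
α = Vmax/Vmax,app = 115/46.4 = 2.478.
Since α = 1 + [I]/Ki, [I]/Ki = 2.478 − 1 = 1.478 and Ki = 0.570/1.478 = 0.386 μM.

0.386 μM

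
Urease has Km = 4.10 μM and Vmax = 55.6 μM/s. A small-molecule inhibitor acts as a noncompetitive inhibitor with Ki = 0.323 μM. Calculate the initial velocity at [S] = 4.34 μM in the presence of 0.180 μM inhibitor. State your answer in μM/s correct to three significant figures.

18.4 μM/s

With α = 1 + [I]/Ki = 1 + 0.180/0.323 = 1.557, the noncompetitive rate law is v = (Vmax/α)·[S] / (Km + [S]).
v = (55.6/1.557)×4.34 / (4.10 + 4.34) = 155.0/8.440 = 18.4 μM/s.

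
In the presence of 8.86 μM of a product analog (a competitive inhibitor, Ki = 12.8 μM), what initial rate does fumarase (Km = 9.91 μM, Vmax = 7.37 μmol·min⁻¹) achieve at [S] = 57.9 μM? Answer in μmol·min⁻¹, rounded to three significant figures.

With α = 1 + [I]/Ki = 1 + 8.86/12.8 = 1.692, the competitive rate law is v = Vmax[S] / (αKm + [S]).
v = 7.37×57.9 / (1.692×9.91 + 57.9) = 426.7/74.67 = 5.71 μmol·min⁻¹.

5.71 μmol·min⁻¹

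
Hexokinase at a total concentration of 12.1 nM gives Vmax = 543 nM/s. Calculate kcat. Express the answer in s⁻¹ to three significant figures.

44.9 s⁻¹

kcat = Vmax/[E]total = 543 nM/s / 12.1 nM = 44.9 s⁻¹.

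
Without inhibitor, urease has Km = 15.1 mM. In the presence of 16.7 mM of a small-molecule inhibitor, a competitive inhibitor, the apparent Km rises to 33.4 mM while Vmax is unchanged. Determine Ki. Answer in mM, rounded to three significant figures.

13.8 mM

Competitive: Km,app = α·Km with α = 1 + [I]/Ki.
α = Km,app/Km = 33.4/15.1 = 2.212.
Since α = 1 + [I]/Ki, [I]/Ki = 2.212 − 1 = 1.212 and Ki = 16.7/1.212 = 13.8 mM.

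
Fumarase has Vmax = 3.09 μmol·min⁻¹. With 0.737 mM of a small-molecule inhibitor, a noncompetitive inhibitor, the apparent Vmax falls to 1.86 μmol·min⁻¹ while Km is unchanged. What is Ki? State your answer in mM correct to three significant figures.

Noncompetitive: Vmax,app = Vmax/α with α = 1 + [I]/Ki.
α = Vmax/Vmax,app = 3.09/1.86 = 1.661.
Ki = [I]/(α − 1) = 0.737/0.6613 = 1.11 mM.

1.11 mM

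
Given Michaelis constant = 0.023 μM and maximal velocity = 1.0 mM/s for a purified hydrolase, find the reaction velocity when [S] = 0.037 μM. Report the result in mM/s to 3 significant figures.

0.617 mM/s

[S]/(Km+[S]) = 0.037/0.06000 = 0.6167, the fractional saturation.
v = 0.6167 × Vmax = 0.6167 × 1.0 = 0.617 mM/s.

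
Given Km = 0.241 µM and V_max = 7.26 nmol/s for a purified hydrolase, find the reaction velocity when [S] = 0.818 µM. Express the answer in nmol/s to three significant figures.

5.61 nmol/s

[S]/(Km+[S]) = 0.818/1.059 = 0.7724, the fractional saturation.
v = 0.7724 × Vmax = 0.7724 × 7.26 = 5.61 nmol/s.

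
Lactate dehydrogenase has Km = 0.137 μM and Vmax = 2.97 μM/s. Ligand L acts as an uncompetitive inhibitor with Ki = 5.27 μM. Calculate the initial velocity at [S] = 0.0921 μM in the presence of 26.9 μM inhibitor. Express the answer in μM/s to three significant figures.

0.391 μM/s

α = 1 + [I]/Ki = 1 + 26.9/5.27 = 6.104.
For an uncompetitive inhibitor, both parameters are divided by α, giving Vmax/α and Km/α: Km,app = 0.0224 μM, Vmax,app = 0.487 μM/s.
v = Vmax,app·[S]/(Km,app + [S]) = 0.487 × 0.0921/(0.0224 + 0.0921) = 0.391 μM/s.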